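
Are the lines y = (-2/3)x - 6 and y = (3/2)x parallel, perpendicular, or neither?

Slope of line 1: m1 = -2/3
Slope of line 2: m2 = 3/2
Two lines are perpendicular when the product of their slopes is -1 (negative reciprocals).
m1 * m2 = (-2/3) * (3/2) = -1, confirming perpendicularity.

Perpendicular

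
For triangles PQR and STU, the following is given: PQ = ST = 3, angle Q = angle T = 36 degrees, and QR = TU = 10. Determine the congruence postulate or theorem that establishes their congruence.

The given information provides:
PQ = ST = 3, angle Q = angle T = 36 degrees, and QR = TU = 10
This matches the SAS congruence theorem.
Two pairs of corresponding sides and the included angle are equal (Side-Angle-Side).

SAS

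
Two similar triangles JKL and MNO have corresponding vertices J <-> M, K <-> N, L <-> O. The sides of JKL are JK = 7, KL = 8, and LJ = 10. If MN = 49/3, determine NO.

Since the triangles are similar, the ratio of corresponding sides is constant.
Scale factor k = MN / JK = 49/3 / 7 = 7/3
NO = k * KL = 7/3 * 8 = 56/3

56/3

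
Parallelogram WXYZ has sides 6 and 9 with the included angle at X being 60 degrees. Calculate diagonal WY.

Using the law of cosines:
d^2 = 6^2 + 9^2 - 2(6)(9)cos(60 degrees)
d^2 = 36 + 81 - 108*1/2
d^2 = 63
d = 3*sqrt(7)

3*sqrt(7)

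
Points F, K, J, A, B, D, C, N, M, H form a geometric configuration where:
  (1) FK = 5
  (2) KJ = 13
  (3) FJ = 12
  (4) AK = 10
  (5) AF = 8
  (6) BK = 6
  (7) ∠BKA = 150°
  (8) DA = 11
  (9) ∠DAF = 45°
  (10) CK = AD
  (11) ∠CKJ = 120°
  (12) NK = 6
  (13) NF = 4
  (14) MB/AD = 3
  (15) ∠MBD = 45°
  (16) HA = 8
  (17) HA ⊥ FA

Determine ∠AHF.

Step 1: By the law of cosines on triangle HAF: HF² = 8² + 8² − 2·8·8·cos(90°) = 128, so HF = 8·√2.
Step 2: By the inverse law of cosines on triangle AHF: cos(∠AHF) = (8² + (8·√2)² − 8²) / (2·8·8·√2) = 128/181.02 = 0.7071, so ∠AHF = 45°.

Therefore, the measure of angle ∠AHF = 45°.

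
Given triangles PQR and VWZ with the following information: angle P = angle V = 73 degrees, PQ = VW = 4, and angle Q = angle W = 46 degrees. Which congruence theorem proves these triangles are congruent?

The given information provides:
angle P = angle V = 73 degrees, PQ = VW = 4, and angle Q = angle W = 46 degrees
This matches the ASA congruence theorem.
Two pairs of corresponding angles and the included side are equal (Angle-Side-Angle).

ASA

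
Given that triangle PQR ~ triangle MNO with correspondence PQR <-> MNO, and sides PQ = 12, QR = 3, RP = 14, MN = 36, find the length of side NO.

Since the triangles are similar, the ratio of corresponding sides is constant.
Scale factor k = MN / PQ = 36 / 12 = 3
NO = k * QR = 3 * 3 = 9

9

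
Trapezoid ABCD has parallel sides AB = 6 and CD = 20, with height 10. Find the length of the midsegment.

The midsegment (median) of a trapezoid connects the midpoints of the non-parallel sides.
Its length is the average of the two bases: (6 + 20) / 2 = 13.

13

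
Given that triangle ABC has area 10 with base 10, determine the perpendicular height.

height = 2 * 10 / 10 = 2

2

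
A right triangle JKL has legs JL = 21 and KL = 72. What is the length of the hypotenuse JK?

By the Pythagorean theorem: JK^2 = JL^2 + KL^2
JK^2 = 21^2 + 72^2 = 441 + 5184 = 5625
JK = sqrt(5625) = 75

75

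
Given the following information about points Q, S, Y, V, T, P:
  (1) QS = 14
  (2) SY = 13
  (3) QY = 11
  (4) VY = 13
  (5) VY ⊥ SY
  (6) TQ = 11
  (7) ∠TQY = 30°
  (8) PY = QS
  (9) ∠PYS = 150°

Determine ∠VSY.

Step 1: By the law of cosines on triangle SYV: SV² = 13² + 13² − 2·13·13·cos(90°) = 338, so SV = 13·√2.
Step 2: By the inverse law of cosines on triangle VSY: cos(∠VSY) = ((13·√2)² + 13² − 13²) / (2·13·√2·13) = 338/478 = 0.7071, so ∠VSY = 45°.

Therefore, the measure of angle ∠VSY = 45°.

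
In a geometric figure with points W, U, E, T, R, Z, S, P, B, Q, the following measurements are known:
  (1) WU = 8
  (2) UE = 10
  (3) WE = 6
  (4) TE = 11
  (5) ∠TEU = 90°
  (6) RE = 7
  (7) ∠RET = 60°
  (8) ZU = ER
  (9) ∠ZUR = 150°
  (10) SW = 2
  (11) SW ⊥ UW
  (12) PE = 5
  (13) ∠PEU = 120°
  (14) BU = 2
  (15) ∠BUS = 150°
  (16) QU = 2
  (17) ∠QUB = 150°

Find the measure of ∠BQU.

Step 1: By the law of cosines on triangle QUB: QB² = 2² + 2² − 2·2·2·cos(150°) = 14.93, so QB ≈ 3.86.
Step 2: By the inverse law of cosines on triangle BQU: cos(∠BQU) = (3.86² + 2² − 2²) / (2·3.86·2) = 14.93/15.45 = 0.9659, so ∠BQU = 15°.

Therefore, the measure of angle ∠BQU = 15°.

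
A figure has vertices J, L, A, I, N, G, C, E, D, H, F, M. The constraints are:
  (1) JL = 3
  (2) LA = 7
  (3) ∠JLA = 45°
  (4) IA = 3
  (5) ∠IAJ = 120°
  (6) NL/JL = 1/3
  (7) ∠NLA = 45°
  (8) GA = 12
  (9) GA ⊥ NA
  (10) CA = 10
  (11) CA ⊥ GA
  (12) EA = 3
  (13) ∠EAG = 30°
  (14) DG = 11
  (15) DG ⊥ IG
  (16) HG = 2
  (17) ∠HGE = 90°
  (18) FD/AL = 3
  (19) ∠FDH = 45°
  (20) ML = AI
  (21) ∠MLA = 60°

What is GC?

Step 1: By the law of cosines on triangle GAC: GC² = 12² + 10² − 2·12·10·cos(90°) = 244, so GC = 2·√61.

Therefore, the length of GC = 2·√61.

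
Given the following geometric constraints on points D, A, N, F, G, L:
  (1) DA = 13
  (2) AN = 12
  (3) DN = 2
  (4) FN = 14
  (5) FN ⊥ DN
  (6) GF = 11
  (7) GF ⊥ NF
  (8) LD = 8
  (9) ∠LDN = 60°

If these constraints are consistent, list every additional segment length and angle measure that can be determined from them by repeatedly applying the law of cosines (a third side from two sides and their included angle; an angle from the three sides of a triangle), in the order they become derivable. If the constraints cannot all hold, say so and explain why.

The constraints are consistent. Derivable facts, in order:
After 1 step:
- DF = 10·√2
- NG ≈ 17.8
- NL = 2·√13
- ∠ADN = 56.1°
- ∠AND = 115.94°
- ∠DAN = 7.95°
After 2 steps:
- ∠DFN = 8.13°
- ∠DLN = 13.9°
- ∠DNL = 106.1°
- ∠FDN = 81.87°
- ∠FGN = 51.84°
- ∠FNG = 38.16°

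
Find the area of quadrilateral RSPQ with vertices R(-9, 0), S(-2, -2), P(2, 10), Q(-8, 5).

Shoelace: sum of cross terms = 137, Area = (1/2)|137| = 137/2

137/2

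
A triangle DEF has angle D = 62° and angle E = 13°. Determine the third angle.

By the triangle angle sum property, the three interior angles of any triangle add up to 180°.
We know angle D = 62° and angle E = 13°, so their sum is 75°.
Therefore angle F = 180° - 75° = 105°.

105 degrees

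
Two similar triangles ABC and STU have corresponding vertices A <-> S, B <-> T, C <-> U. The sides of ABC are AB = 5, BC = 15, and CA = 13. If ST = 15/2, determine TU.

Similar triangles have proportional sides. Setting up the proportion:
ST / AB = TU / BC
15/2 / 5 = TU / 15
TU = 15 * 15/2 / 5 = 45/2.

45/2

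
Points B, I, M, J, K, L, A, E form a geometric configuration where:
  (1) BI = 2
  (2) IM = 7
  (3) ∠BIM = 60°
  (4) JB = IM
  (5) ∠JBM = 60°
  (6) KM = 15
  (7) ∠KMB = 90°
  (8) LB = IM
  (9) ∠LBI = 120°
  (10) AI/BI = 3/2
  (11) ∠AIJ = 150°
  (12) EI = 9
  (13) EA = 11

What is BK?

Step 1: By the law of cosines on triangle BIM: BM² = 2² + 7² − 2·2·7·cos(60°) = 39, so BM = √39.
Step 2: By the law of cosines on triangle BMK: BK² = √39² + 15² − 2·√39·15·cos(90°) = 264, so BK = 2·√66.

Therefore, the length of BK = 2·√66.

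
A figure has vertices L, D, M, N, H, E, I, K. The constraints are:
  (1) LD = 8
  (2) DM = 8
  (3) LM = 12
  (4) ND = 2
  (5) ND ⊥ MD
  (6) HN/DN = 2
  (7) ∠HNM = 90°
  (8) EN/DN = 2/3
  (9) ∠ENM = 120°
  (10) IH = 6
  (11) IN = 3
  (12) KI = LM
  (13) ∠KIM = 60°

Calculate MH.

From the given relations: HN = 2·DN = 2·2 = 4.
Step 1: By the law of cosines on triangle NDM: NM² = 2² + 8² − 2·2·8·cos(90°) = 68, so NM = 2·√17.
Step 2: By the law of cosines on triangle MNH: MH² = (2·√17)² + 4² − 2·2·√17·4·cos(90°) = 84, so MH = 2·√21.

Therefore, the length of MH = 2·√21.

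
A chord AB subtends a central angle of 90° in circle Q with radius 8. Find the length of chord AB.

Drop a perpendicular from the center to the chord, bisecting both the chord and the central angle.
Each half-chord = r sin(θ/2) = 8 sin(45°).
The full chord = 2 × 8 × sin(45°) = 8*sqrt(2).

8*sqrt(2)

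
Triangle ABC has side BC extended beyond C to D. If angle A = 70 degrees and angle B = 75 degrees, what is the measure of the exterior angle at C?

Exterior angle = 70 + 75 = 145 degrees (exterior angle theorem).

145 degrees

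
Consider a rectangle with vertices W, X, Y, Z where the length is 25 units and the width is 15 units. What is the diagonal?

A rectangle's diagonal splits it into two right triangles, with the diagonal as the hypotenuse.
By the Pythagorean theorem, d^2 = 25^2 + 15^2 = 850.
Therefore d = sqrt(850) = 5*sqrt(34).

5*sqrt(34)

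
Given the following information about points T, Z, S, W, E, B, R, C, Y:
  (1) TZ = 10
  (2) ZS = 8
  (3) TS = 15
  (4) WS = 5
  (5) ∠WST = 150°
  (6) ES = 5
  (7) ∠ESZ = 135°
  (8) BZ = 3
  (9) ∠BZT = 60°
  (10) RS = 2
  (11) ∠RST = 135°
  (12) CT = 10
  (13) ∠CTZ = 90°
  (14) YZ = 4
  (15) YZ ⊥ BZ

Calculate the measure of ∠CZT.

Step 1: By the law of cosines on triangle ZTC: ZC² = 10² + 10² − 2·10·10·cos(90°) = 200, so ZC = 10·√2.
Step 2: By the inverse law of cosines on triangle CZT: cos(∠CZT) = ((10·√2)² + 10² − 10²) / (2·10·√2·10) = 200/282.84 = 0.7071, so ∠CZT = 45°.

Therefore, the measure of angle ∠CZT = 45°.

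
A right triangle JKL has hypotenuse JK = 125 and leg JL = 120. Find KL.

KL = sqrt(125^2 - 120^2) = sqrt(1225) = 35

35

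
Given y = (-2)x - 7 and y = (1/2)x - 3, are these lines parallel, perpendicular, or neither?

Slope of line 1: m1 = -2
Slope of line 2: m2 = 1/2
m1 * m2 = (-2) * (1/2) = -1 = -1, so the lines are perpendicular.

Perpendicular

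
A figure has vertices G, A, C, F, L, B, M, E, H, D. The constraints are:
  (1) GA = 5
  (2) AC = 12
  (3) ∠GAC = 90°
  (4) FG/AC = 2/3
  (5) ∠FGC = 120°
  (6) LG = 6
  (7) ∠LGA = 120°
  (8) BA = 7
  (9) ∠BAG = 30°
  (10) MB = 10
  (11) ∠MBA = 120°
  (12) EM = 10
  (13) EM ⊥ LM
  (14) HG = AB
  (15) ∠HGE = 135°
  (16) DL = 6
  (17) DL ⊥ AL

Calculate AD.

Step 1: By the law of cosines on triangle LGA: LA² = 6² + 5² − 2·6·5·cos(120°) = 91, so LA = √91.
Step 2: By the law of cosines on triangle ALD: AD² = √91² + 6² − 2·√91·6·cos(90°) = 127, so AD = √127.

Therefore, the length of AD = √127.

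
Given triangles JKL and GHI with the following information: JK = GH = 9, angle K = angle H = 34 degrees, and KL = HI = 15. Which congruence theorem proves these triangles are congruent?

The given information matches SAS: Two pairs of corresponding sides and the included angle are equal (Side-Angle-Side).

SAS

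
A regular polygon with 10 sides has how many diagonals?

The number of diagonals in an n-gon is n(n - 3)/2.
For n = 10: 10(10 - 3)/2 = 10 × 7 / 2 = 35.

35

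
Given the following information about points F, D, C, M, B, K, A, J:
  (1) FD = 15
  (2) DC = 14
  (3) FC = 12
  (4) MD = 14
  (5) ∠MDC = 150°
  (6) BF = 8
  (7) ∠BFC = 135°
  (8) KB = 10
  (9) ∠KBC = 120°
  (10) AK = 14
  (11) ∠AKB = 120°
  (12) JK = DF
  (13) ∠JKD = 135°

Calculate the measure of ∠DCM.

Step 1: By the law of cosines on triangle CDM: CM² = 14² + 14² − 2·14·14·cos(150°) = 731.48, so CM ≈ 27.05.
Step 2: By the inverse law of cosines on triangle DCM: cos(∠DCM) = (14² + 27.05² − 14²) / (2·14·27.05) = 731.48/757.29 = 0.9659, so ∠DCM = 15°.

Therefore, the measure of angle ∠DCM = 15°.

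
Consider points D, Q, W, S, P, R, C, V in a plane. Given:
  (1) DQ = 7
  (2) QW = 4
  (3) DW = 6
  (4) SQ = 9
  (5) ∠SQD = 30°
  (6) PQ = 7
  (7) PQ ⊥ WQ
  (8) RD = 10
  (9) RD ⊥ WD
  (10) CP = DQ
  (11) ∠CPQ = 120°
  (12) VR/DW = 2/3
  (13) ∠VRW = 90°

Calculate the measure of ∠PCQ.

From the given relations: CP = DQ = 7.
Step 1: By the law of cosines on triangle CPQ: CQ² = 7² + 7² − 2·7·7·cos(120°) = 147, so CQ = 7·√3.
Step 2: By the inverse law of cosines on triangle PCQ: cos(∠PCQ) = (7² + (7·√3)² − 7²) / (2·7·7·√3) = 147/169.74 = 0.866, so ∠PCQ = 30°.

Therefore, the measure of angle ∠PCQ = 30°.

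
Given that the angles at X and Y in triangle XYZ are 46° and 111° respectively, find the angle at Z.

The interior angles sum to 180°: angle Z = 180 - 46 - 111 = 23°.
The triangle is obtuse (angles 46°, 111°, 23°).

23 degrees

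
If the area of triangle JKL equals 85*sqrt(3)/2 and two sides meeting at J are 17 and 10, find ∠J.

From the SAS area formula Area = (1/2)ab sin(C), rearranging gives sin(C) = 2*Area/(ab).
sin(C) = 2 * 85*sqrt(3)/2 / (170) = sqrt(3)/2.
Therefore C = arcsin(sqrt(3)/2) = 60°.
Since sin(180° - C) = sin(C), the obtuse angle 120° gives the same area, so C = 60° or C = 120°.

60° or 120°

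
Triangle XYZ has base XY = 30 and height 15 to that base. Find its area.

Area = (1/2)(30)(15) = 225

225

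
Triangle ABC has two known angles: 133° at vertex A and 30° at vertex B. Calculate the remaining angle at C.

angle C = 180 - 133 - 30 = 17 degrees.

17 degrees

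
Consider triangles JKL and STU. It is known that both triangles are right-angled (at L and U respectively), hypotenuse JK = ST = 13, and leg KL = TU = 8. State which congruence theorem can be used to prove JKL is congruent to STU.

The given information provides:
both triangles are right-angled (at L and U respectively), hypotenuse JK = ST = 13, and leg KL = TU = 8
This matches the HL congruence theorem.
The hypotenuse and one leg of two right triangles are equal (Hypotenuse-Leg).

HL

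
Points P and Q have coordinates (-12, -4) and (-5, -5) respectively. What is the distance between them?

d = sqrt((-5 - -12)^2 + (-5 - -4)^2)
d = sqrt(7^2 + -1^2)
d = sqrt(49 + 1)
d = sqrt(50) = 5*sqrt(2)

5*sqrt(2)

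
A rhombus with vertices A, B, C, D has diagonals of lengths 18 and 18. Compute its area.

The diagonals of a rhombus divide it into four right triangles.
Each triangle has legs 18/ 2 = 9 and 18/2 = 9, so each has area (1/2)*9*9 = 81/2.
Four such triangles give total area = (d1 * d2) / 2 = 162.

162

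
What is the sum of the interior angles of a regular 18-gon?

The sum of interior angles of an n-sided polygon is (n - 2) * 180.
For n = 18: (18 - 2) * 180 = 16 * 180 = 2880 degrees.

2880 degrees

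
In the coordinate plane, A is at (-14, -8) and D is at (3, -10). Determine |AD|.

d = sqrt((17)^2 + (-2)^2) = sqrt(293)

sqrt(293)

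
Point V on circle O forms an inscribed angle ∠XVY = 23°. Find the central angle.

By the inscribed angle theorem, the central angle is twice the inscribed angle.
Central angle = 2 × 23° = 46°

46°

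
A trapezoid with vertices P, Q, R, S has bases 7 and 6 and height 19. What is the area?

Area of a trapezoid = (base1 + base2) * height / 2
Area = (7 + 6) * 19 / 2
Area = 13 * 19 / 2
Area = 247 / 2
Area = 247/2

247/2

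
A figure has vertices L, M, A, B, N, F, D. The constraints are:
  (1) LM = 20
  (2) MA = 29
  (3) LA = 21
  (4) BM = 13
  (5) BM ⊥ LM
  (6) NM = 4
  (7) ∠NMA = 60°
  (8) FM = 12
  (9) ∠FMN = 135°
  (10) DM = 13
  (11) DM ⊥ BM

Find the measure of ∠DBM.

Step 1: By the law of cosines on triangle BMD: BD² = 13² + 13² − 2·13·13·cos(90°) = 338, so BD = 13·√2.
Step 2: By the inverse law of cosines on triangle DBM: cos(∠DBM) = ((13·√2)² + 13² − 13²) / (2·13·√2·13) = 338/478 = 0.7071, so ∠DBM = 45°.

Therefore, the measure of angle ∠DBM = 45°.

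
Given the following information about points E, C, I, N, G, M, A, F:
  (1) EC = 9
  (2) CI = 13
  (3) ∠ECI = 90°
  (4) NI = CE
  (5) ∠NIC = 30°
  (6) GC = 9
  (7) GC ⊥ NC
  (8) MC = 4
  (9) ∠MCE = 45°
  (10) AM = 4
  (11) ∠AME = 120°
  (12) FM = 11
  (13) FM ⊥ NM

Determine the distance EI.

Step 1: By the law of cosines on triangle ECI: EI² = 9² + 13² − 2·9·13·cos(90°) = 250, so EI = 5·√10.

Therefore, the length of EI = 5·√10.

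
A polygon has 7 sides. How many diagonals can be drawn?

The number of diagonals in an n-gon is n(n - 3)/2.
For n = 7: 7(7 - 3)/2 = 7 × 4 / 2 = 14.

14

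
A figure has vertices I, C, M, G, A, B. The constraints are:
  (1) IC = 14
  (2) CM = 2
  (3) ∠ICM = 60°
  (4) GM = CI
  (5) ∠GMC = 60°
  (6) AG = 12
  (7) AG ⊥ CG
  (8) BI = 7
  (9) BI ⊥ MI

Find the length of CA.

From the given relations: GM = CI = 14.
Step 1: By the law of cosines on triangle CMG: CG² = 2² + 14² − 2·2·14·cos(60°) = 172, so CG = 2·√43.
Step 2: By the law of cosines on triangle CGA: CA² = (2·√43)² + 12² − 2·2·√43·12·cos(90°) = 316, so CA = 2·√79.

Therefore, the length of CA = 2·√79.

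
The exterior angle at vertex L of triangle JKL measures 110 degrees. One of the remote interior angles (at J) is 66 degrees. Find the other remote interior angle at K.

By the exterior angle theorem: exterior angle = sum of remote interior angles.
110 = 66 + angle K
angle K = 110 - 66 = 44 degrees

44 degrees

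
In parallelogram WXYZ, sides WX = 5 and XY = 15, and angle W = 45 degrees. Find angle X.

In a parallelogram, consecutive angles are supplementary (sum to 180°).
angle X = 180 - angle W
angle X = 180 - 45
angle X = 135 degrees

135 degrees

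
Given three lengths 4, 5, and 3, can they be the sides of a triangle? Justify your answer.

Check all three triangle inequalities:
4 + 5 = 9 > 3 ✓
4 + 3 = 7 > 5 ✓
5 + 3 = 8 > 4 ✓
All conditions hold, so these sides form a valid triangle.

Yes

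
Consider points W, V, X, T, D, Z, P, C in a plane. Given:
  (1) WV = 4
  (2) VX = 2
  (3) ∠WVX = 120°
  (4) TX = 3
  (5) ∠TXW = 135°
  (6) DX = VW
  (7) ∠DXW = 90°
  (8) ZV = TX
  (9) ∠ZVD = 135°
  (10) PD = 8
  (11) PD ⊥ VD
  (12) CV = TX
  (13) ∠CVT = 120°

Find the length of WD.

From the given relations: DX = VW = 4.
Step 1: By the law of cosines on triangle XVW: XW² = 2² + 4² − 2·2·4·cos(120°) = 28, so XW = 2·√7.
Step 2: By the law of cosines on triangle WXD: WD² = (2·√7)² + 4² − 2·2·√7·4·cos(90°) = 44, so WD = 2·√11.

Therefore, the length of WD = 2·√11.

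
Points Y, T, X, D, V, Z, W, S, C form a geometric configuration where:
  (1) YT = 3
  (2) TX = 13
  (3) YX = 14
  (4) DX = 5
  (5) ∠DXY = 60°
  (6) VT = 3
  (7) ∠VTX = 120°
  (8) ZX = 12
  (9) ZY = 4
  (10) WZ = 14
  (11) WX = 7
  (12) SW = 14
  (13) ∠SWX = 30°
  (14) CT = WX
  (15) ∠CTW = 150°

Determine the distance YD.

Step 1: By the law of cosines on triangle YXD: YD² = 14² + 5² − 2·14·5·cos(60°) = 151, so YD = √151.

Therefore, the length of YD = √151.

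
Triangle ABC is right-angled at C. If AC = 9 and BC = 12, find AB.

By the Pythagorean theorem: AB^2 = AC^2 + BC^2
AB^2 = 9^2 + 12^2 = 81 + 144 = 225
AB = sqrt(225) = 15

15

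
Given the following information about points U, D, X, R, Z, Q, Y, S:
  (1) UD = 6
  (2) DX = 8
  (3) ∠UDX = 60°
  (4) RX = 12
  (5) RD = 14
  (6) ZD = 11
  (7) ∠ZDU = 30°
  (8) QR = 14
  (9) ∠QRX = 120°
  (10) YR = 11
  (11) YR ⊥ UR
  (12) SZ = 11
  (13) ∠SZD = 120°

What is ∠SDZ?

Step 1: By the law of cosines on triangle DZS: DS² = 11² + 11² − 2·11·11·cos(120°) = 363, so DS = 11·√3.
Step 2: By the inverse law of cosines on triangle SDZ: cos(∠SDZ) = ((11·√3)² + 11² − 11²) / (2·11·√3·11) = 363/419.16 = 0.866, so ∠SDZ = 30°.

Therefore, the measure of angle ∠SDZ = 30°.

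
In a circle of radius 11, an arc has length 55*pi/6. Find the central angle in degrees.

The full circumference is 2πr = 22*pi.
The arc is 55*pi/6 / 22*pi = 5/12 of the full circle.
So the central angle = 5/12 × 360° = 150°.

150°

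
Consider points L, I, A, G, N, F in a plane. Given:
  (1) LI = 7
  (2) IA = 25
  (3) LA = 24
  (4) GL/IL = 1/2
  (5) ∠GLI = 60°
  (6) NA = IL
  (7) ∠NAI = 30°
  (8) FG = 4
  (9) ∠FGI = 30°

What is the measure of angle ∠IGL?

From the given relations: GL = 1/2·IL = 1/2·7 ≈ 3.5.
Step 1: By the law of cosines on triangle GLI: GI² = 3.5² + 7² − 2·3.5·7·cos(60°) = 36.75, so GI = 7/2·√3.
Step 2: By the inverse law of cosines on triangle IGL: cos(∠IGL) = ((7/2·√3)² + 3.5² − 7²) / (2·7/2·√3·3.5) = 0/42.44 = 0, so ∠IGL = 90°.

Therefore, the measure of angle ∠IGL = 90°.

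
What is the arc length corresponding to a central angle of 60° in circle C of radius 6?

Arc length = 2π(6)(1/6) = 2*pi

2*pi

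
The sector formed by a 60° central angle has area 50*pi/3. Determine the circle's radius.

Sector area A = πr² × θ/360, so r² = 360A / (πθ).
r² = 360 × 50*pi/3 / (π × 60)
r² = 100
r = 10

10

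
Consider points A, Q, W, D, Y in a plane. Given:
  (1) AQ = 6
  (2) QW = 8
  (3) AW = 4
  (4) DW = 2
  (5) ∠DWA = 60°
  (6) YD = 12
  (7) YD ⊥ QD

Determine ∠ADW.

Step 1: By the law of cosines on triangle DWA: DA² = 2² + 4² − 2·2·4·cos(60°) = 12, so DA = 2·√3.
Step 2: By the inverse law of cosines on triangle ADW: cos(∠ADW) = ((2·√3)² + 2² − 4²) / (2·2·√3·2) = 0/13.86 = 0, so ∠ADW = 90°.

Therefore, the measure of angle ∠ADW = 90°.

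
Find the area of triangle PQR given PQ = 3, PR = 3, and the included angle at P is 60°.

When two sides and the included angle are known, the area formula is (1/2)ab sin(C).
The height from one side to the opposite vertex is 3 sin(60°) = 3*sqrt(3)/2.
Area = (1/2) * 3 * 3*sqrt(3)/2 = 9*sqrt(3)/4.

9*sqrt(3)/4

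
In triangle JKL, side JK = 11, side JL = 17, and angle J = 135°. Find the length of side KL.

By the law of cosines: KL^2 = JK^2 + JL^2 - 2*JK*JL*cos(J)
KL^2 = 11^2 + 17^2 - 2*11*17*cos(135°)
KL^2 = 121 + 289 - 374*(-sqrt(2)/2)
KL^2 = 187*sqrt(2) + 410
KL = sqrt(187*sqrt(2) + 410)

sqrt(187*sqrt(2) + 410)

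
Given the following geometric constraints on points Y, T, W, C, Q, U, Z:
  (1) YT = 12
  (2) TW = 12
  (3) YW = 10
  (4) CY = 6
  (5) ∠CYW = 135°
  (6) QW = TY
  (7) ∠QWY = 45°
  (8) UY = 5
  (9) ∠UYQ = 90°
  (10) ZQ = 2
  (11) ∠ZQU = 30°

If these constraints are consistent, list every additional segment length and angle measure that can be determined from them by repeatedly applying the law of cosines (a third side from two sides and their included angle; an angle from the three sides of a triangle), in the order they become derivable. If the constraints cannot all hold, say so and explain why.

The constraints are consistent. Derivable facts, in order:
After 1 step:
- WC ≈ 14.86
- YQ ≈ 8.62
- ∠TWY = 65.38°
- ∠TYW = 65.38°
- ∠WTY = 49.25°
After 2 steps:
- QU ≈ 9.96
- ∠CWY = 16.59°
- ∠QYW = 79.88°
- ∠WCY = 28.41°
- ∠WQY = 55.12°
After 3 steps:
- UZ ≈ 8.29
- ∠QUY = 59.88°
- ∠UQY = 30.12°
After 4 steps:
- ∠QUZ = 6.93°
- ∠QZU = 143.07°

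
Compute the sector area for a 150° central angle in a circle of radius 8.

Sector area = πr² × θ/360
= π × 8² × 5/12
= π × 64 × 5/12
= 80*pi/3

80*pi/3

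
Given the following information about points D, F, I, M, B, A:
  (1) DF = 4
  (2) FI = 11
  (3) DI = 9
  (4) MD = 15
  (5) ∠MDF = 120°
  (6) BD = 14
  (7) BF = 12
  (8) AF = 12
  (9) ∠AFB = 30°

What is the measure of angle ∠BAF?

Step 1: By the law of cosines on triangle AFB: AB² = 12² + 12² − 2·12·12·cos(30°) = 38.58, so AB ≈ 6.21.
Step 2: By the inverse law of cosines on triangle BAF: cos(∠BAF) = (6.21² + 12² − 12²) / (2·6.21·12) = 38.58/149.08 = 0.2588, so ∠BAF = 75°.

Therefore, the measure of angle ∠BAF = 75°.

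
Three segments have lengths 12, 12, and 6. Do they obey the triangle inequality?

Yes.
The triangle inequality requires that the sum of any two sides exceeds the third.
Here 6 + 12 = 18 > 12, so the condition is met.

Yes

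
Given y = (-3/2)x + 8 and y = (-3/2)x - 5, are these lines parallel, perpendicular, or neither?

Slope of line 1: m1 = -3/2
Slope of line 2: m2 = -3/2
Since m1 = m2 = -3/2, the lines are parallel.

Parallel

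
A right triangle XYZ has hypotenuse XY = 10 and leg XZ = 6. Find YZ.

By the Pythagorean theorem: YZ^2 = XY^2 - XZ^2
YZ^2 = 10^2 - 6^2 = 100 - 36 = 64
YZ = sqrt(64) = 8

8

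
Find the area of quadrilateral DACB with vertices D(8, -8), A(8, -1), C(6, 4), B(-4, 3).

Using the Shoelace formula for a quadrilateral (vertices in order):
Area = (1/2)|sum of (x_i * y_(i+1) - x_(i+1) * y_i)|
Terms: (8*-1 - 8*-8) = 56, (8*4 - 6*-1) = 38, (6*3 - -4*4) = 34, (-4*-8 - 8*3) = 8
Sum = 136
Area = (1/2)(136) = 68

68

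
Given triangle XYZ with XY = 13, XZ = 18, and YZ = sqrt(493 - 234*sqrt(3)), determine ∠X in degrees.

When all three sides of a triangle are known, the law of cosines can be rearranged to find any angle.
cos(C) = (a² + b² - c²) / (2ab) gives cos(X) = sqrt(3)/2.
Taking the inverse cosine: X = 30°.

30°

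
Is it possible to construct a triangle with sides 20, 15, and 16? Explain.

Sort the sides: 15, 16, 20.
It suffices to check that the sum of the two smallest exceeds the largest:
15 + 16 = 31 > 20. ✓
Yes, a valid triangle can be formed.

Yes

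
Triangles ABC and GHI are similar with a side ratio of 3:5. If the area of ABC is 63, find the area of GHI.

Area ratio = (3/5)^2 = 9/25. Area of GHI = 63 * 25/9 = 175.

175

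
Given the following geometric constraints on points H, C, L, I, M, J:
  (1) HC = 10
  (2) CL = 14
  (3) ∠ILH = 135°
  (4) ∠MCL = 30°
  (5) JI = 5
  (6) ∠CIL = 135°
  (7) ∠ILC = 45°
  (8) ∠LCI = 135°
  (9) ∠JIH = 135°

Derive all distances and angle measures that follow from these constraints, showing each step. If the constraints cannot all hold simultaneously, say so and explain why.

These constraints are not satisfiable: (6), (7) and (8) are the three interior angles of triangle CIL, which must sum to 180°, but 135° + 45° + 135° = 315°. No planar figure meets all of them, so nothing further can be derived.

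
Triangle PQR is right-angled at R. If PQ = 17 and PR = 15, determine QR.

Rearranging the Pythagorean theorem to solve for the unknown leg:
leg^2 = hypotenuse^2 - known_leg^2 = 289 - 225 = 64
leg = sqrt(64) = 8.

8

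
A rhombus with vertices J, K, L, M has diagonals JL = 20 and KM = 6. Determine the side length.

Half-diagonals are 10 and 3. side = sqrt(10^2 + 3^2) = sqrt(109)

sqrt(109)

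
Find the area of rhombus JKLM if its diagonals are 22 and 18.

Area of a rhombus = (d1 * d2) / 2
Area = (22 * 18) / 2
Area = 396 / 2
Area = 198

198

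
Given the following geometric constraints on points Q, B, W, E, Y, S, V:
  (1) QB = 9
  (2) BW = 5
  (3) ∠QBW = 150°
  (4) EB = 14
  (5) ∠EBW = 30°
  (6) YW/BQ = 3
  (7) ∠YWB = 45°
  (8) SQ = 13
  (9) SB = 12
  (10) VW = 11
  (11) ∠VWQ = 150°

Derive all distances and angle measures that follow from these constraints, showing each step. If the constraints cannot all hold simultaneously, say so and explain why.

The constraints are consistent.

From the given relations:
  YW = 3·BQ = 3·9 = 27

Step 1: From QB = 9, BW = 5, and ∠QBW = 150°, by the law of cosines:
  QW² = QB² + BW² - 2·QB·BW·cos(150°) = 81 + 25 + 77.94 = 183.9
  QW ≈ 13.56

Step 2: From BW = 5, WY = 27, and ∠BWY = 45°, by the law of cosines:
  BY² = BW² + WY² - 2·BW·WY·cos(45°) = 25 + 729 - 190.9 = 563.1
  BY ≈ 23.73

Step 3: From WB = 5, BE = 14, and ∠WBE = 30°, by the law of cosines:
  WE² = WB² + BE² - 2·WB·BE·cos(30°) = 25 + 196 - 121.2 = 99.76
  WE ≈ 9.99

Step 4: From QB = 9, QS = 13, BS = 12, by the inverse law of cosines:
  cos(∠BQS) = (QB² + QS² - BS²) / (2·QB·QS)
  ∠BQS = 63.06°

Step 5: From BQ = 9, BS = 12, QS = 13, by the inverse law of cosines:
  cos(∠QBS) = (BQ² + BS² - QS²) / (2·BQ·BS)
  ∠QBS = 74.97°

Step 6: From SB = 12, SQ = 13, BQ = 9, by the inverse law of cosines:
  cos(∠BSQ) = (SB² + SQ² - BQ²) / (2·SB·SQ)
  ∠BSQ = 41.96°

Step 7: From QW = 13.56, WV = 11, and ∠QWV = 150°, by the law of cosines:
  QV² = QW² + WV² - 2·QW·WV·cos(150°) = 183.9 + 121 + 258.4 = 563.3
  QV ≈ 23.73

Step 8: From QB = 9, QW = 13.56, BW = 5, by the inverse law of cosines:
  cos(∠BQW) = (QB² + QW² - BW²) / (2·QB·QW)
  ∠BQW = 10.62°

Step 9: From BW = 5, BY = 23.73, WY = 27, by the inverse law of cosines:
  cos(∠WBY) = (BW² + BY² - WY²) / (2·BW·BY)
  ∠WBY = 126.43°

Step 10: From WB = 5, WE = 9.99, BE = 14, by the inverse law of cosines:
  cos(∠BWE) = (WB² + WE² - BE²) / (2·WB·WE)
  ∠BWE = 135.5°

Step 11: From WB = 5, WQ = 13.56, BQ = 9, by the inverse law of cosines:
  cos(∠BWQ) = (WB² + WQ² - BQ²) / (2·WB·WQ)
  ∠BWQ = 19.38°

Step 12: From EB = 14, EW = 9.99, BW = 5, by the inverse law of cosines:
  cos(∠BEW) = (EB² + EW² - BW²) / (2·EB·EW)
  ∠BEW = 14.5°

Step 13: From YB = 23.73, YW = 27, BW = 5, by the inverse law of cosines:
  cos(∠BYW) = (YB² + YW² - BW²) / (2·YB·YW)
  ∠BYW = 8.57°

Step 14: From QV = 23.73, QW = 13.56, VW = 11, by the inverse law of cosines:
  cos(∠VQW) = (QV² + QW² - VW²) / (2·QV·QW)
  ∠VQW = 13.4°

Step 15: From VQ = 23.73, VW = 11, QW = 13.56, by the inverse law of cosines:
  cos(∠QVW) = (VQ² + VW² - QW²) / (2·VQ·VW)
  ∠QVW = 16.6°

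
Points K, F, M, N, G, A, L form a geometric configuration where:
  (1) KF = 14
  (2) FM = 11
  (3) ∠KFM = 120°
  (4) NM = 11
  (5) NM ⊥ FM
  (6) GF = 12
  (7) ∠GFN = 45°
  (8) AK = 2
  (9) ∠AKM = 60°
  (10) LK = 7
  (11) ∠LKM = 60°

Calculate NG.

Step 1: By the law of cosines on triangle FMN: FN² = 11² + 11² − 2·11·11·cos(90°) = 242, so FN = 11·√2.
Step 2: By the law of cosines on triangle NFG: NG² = (11·√2)² + 12² − 2·11·√2·12·cos(45°) = 122, so NG = √122.

Therefore, the length of NG = √122.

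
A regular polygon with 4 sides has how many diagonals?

The number of diagonals in an n-gon is n(n - 3)/2.
For n = 4: 4(4 - 3)/2 = 4 × 1 / 2 = 2.

2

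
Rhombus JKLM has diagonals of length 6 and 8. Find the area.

Area of a rhombus = (d1 * d2) / 2
Area = (6 * 8) / 2
Area = 48 / 2
Area = 24

24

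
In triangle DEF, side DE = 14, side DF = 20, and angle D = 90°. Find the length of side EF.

The included angle is 90°, so the triangle is right-angled at D. The opposite side EF is the hypotenuse.
By the Pythagorean theorem: EF = sqrt(14^2 + 20^2) = sqrt(596) = 2*sqrt(149).

2*sqrt(149)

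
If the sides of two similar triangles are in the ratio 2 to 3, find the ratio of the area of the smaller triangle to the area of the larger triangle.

Area scales with the square of linear dimensions. If every length is multiplied by 2/3, then the area is multiplied by (2/3)^2 = 4/9.
The area ratio is 4:9.

4:9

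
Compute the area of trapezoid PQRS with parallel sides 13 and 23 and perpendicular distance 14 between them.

A trapezoid's area equals the midsegment times the height.
The midsegment is (13 + 23) / 2 = 18.
Area = 18 * 14 = 252.

252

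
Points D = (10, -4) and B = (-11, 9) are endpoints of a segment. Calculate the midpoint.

The midpoint is the point halfway along the segment.
Move half the horizontal distance: 10 + (-11 - 10)/2 = 10 + -21/2 = -1/2
Move half the vertical distance: -4 + (9 - -4)/2 = -4 + 13/2 = 5/2
Midpoint = (-1/2, 5/2)

(-1/2, 5/2)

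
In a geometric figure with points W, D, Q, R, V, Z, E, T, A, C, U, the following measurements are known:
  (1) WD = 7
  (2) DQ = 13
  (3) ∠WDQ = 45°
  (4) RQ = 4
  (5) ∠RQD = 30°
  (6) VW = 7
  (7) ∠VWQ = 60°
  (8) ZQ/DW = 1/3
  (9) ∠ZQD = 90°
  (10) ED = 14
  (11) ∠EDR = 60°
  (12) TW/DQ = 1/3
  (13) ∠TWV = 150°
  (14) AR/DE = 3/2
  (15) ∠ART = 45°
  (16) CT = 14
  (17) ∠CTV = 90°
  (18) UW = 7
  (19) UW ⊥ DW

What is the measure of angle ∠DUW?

Step 1: By the law of cosines on triangle UWD: UD² = 7² + 7² − 2·7·7·cos(90°) = 98, so UD = 7·√2.
Step 2: By the inverse law of cosines on triangle DUW: cos(∠DUW) = ((7·√2)² + 7² − 7²) / (2·7·√2·7) = 98/138.59 = 0.7071, so ∠DUW = 45°.

Therefore, the measure of angle ∠DUW = 45°.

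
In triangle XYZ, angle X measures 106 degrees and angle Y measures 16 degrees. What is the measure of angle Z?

Let angle Z = x. Then 106 + 16 + x = 180.
x = 180 - 122 = 58 degrees.

58 degrees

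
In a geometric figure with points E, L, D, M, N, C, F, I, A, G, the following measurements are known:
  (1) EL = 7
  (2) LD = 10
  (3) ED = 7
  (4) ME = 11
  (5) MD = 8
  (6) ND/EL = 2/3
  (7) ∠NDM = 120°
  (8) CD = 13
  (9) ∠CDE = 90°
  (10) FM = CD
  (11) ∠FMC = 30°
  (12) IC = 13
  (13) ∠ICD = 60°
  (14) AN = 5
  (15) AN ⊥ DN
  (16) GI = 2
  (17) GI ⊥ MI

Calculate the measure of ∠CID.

Step 1: By the law of cosines on triangle ICD: ID² = 13² + 13² − 2·13·13·cos(60°) = 169, so ID = 13.
Step 2: By the inverse law of cosines on triangle CID: cos(∠CID) = (13² + 13² − 13²) / (2·13·13) = 169/338 = 0.5, so ∠CID = 60°.

Therefore, the measure of angle ∠CID = 60°.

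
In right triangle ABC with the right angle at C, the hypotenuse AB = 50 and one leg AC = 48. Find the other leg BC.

Rearranging the Pythagorean theorem to solve for the unknown leg:
leg^2 = hypotenuse^2 - known_leg^2 = 2500 - 2304 = 196
leg = sqrt(196) = 14.

14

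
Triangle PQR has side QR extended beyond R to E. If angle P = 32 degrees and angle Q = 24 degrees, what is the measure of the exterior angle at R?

Exterior angle = 32 + 24 = 56 degrees (exterior angle theorem).

56 degrees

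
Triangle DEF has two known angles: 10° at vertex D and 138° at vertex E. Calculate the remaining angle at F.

angle F = 180 - 10 - 138 = 32 degrees.

32 degrees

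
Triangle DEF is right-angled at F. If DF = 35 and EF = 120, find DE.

DE = sqrt(35^2 + 120^2) = sqrt(15625) = 125

125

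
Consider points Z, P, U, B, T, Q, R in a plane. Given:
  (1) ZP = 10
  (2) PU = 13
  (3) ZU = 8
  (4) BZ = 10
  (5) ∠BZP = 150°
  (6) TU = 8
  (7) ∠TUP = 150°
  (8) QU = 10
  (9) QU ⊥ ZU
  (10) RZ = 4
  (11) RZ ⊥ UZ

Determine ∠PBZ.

Step 1: By the law of cosines on triangle BZP: BP² = 10² + 10² − 2·10·10·cos(150°) = 373.21, so BP ≈ 19.32.
Step 2: By the inverse law of cosines on triangle PBZ: cos(∠PBZ) = (19.32² + 10² − 10²) / (2·19.32·10) = 373.21/386.37 = 0.9659, so ∠PBZ = 15°.

Therefore, the measure of angle ∠PBZ = 15°.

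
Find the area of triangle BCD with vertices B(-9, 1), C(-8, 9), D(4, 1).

Shoelace: Area = (1/2)|-9(9-1) + -8(1-1) + 4(1-9)| = (1/2)(104) = 52

52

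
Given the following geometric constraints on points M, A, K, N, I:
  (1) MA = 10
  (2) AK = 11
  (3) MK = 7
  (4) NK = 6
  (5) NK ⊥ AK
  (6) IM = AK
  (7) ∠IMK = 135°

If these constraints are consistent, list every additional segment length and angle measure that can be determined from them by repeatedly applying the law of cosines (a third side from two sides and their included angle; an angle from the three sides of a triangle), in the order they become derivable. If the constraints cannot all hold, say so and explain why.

The constraints are consistent. Derivable facts, in order:
After 1 step:
- AN = √157
- KI ≈ 16.7
- ∠AKM = 62.96°
- ∠AMK = 78.46°
- ∠KAM = 38.57°
After 2 steps:
- ∠ANK = 61.39°
- ∠IKM = 27.76°
- ∠KAN = 28.61°
- ∠KIM = 17.24°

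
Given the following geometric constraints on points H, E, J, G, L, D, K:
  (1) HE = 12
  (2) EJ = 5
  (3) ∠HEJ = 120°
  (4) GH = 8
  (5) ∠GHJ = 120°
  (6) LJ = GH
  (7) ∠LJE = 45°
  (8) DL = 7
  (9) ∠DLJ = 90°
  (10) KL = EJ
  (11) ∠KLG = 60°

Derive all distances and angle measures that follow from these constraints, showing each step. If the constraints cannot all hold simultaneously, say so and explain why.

The constraints are consistent.

From the given relations:
  LJ = GH = 8
  KL = EJ = 5

Step 1: From HE = 12, EJ = 5, and ∠HEJ = 120°, by the law of cosines:
  HJ² = HE² + EJ² - 2·HE·EJ·cos(120°) = 144 + 25 + 60 = 229
  HJ ≈ 15.13

Step 2: From EJ = 5, JL = 8, and ∠EJL = 45°, by the law of cosines:
  EL² = EJ² + JL² - 2·EJ·JL·cos(45°) = 25 + 64 - 56.57 = 32.43
  EL ≈ 5.69

Step 3: From JL = 8, LD = 7, and ∠JLD = 90°, by the law of cosines:
  JD² = JL² + LD² - 2·JL·LD·cos(90°) = 64 + 49 - 0 = 113
  JD = √113

Step 4: From JH = 15.13, HG = 8, and ∠JHG = 120°, by the law of cosines:
  JG² = JH² + HG² - 2·JH·HG·cos(120°) = 229 + 64 + 121.1 = 414.1
  JG ≈ 20.35

Step 5: From HE = 12, HJ = 15.13, EJ = 5, by the inverse law of cosines:
  cos(∠EHJ) = (HE² + HJ² - EJ²) / (2·HE·HJ)
  ∠EHJ = 16.63°

Step 6: From EJ = 5, EL = 5.69, JL = 8, by the inverse law of cosines:
  cos(∠JEL) = (EJ² + EL² - JL²) / (2·EJ·EL)
  ∠JEL = 96.62°

Step 7: From JD = √113, JL = 8, DL = 7, by the inverse law of cosines:
  cos(∠DJL) = (JD² + JL² - DL²) / (2·JD·JL)
  ∠DJL = 41.19°

Step 8: From JE = 5, JH = 15.13, EH = 12, by the inverse law of cosines:
  cos(∠EJH) = (JE² + JH² - EH²) / (2·JE·JH)
  ∠EJH = 43.37°

Step 9: From LE = 5.69, LJ = 8, EJ = 5, by the inverse law of cosines:
  cos(∠ELJ) = (LE² + LJ² - EJ²) / (2·LE·LJ)
  ∠ELJ = 38.38°

Step 10: From DJ = √113, DL = 7, JL = 8, by the inverse law of cosines:
  cos(∠JDL) = (DJ² + DL² - JL²) / (2·DJ·DL)
  ∠JDL = 48.81°

Step 11: From JG = 20.35, JH = 15.13, GH = 8, by the inverse law of cosines:
  cos(∠GJH) = (JG² + JH² - GH²) / (2·JG·JH)
  ∠GJH = 19.91°

Step 12: From GH = 8, GJ = 20.35, HJ = 15.13, by the inverse law of cosines:
  cos(∠HGJ) = (GH² + GJ² - HJ²) / (2·GH·GJ)
  ∠HGJ = 40.09°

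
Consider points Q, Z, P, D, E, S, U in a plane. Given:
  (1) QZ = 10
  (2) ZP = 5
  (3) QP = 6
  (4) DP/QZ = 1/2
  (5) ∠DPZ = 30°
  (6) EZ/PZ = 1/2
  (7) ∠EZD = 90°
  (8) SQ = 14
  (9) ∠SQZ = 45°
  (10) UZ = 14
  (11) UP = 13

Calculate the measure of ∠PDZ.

From the given relations: DP = 1/2·QZ = 1/2·10 = 5.
Step 1: By the law of cosines on triangle DPZ: DZ² = 5² + 5² − 2·5·5·cos(30°) = 6.7, so DZ ≈ 2.59.
Step 2: By the inverse law of cosines on triangle PDZ: cos(∠PDZ) = (5² + 2.59² − 5²) / (2·5·2.59) = 6.7/25.88 = 0.2588, so ∠PDZ = 75°.

Therefore, the measure of angle ∠PDZ = 75°.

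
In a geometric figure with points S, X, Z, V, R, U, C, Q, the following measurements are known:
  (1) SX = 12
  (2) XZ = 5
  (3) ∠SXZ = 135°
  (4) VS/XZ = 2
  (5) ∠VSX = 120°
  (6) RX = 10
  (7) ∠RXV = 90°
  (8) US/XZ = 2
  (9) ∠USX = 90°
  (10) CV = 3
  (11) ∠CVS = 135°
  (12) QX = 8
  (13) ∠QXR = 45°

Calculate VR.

From the given relations: VS = 2·XZ = 2·5 = 10.
Step 1: By the law of cosines on triangle XSV: XV² = 12² + 10² − 2·12·10·cos(120°) = 364, so XV = 2·√91.
Step 2: By the law of cosines on triangle VXR: VR² = (2·√91)² + 10² − 2·2·√91·10·cos(90°) = 464, so VR = 4·√29.

Therefore, the length of VR = 4·√29.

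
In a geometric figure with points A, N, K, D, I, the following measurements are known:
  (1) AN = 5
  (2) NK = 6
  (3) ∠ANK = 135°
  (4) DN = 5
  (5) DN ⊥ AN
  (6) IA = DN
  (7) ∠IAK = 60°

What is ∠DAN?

Step 1: By the law of cosines on triangle AND: AD² = 5² + 5² − 2·5·5·cos(90°) = 50, so AD = 5·√2.
Step 2: By the inverse law of cosines on triangle DAN: cos(∠DAN) = ((5·√2)² + 5² − 5²) / (2·5·√2·5) = 50/70.71 = 0.7071, so ∠DAN = 45°.

Therefore, the measure of angle ∠DAN = 45°.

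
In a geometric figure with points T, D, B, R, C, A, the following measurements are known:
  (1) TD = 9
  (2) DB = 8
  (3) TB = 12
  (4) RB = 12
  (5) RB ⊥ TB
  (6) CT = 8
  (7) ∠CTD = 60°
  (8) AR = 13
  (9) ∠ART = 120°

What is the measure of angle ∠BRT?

Step 1: By the law of cosines on triangle RBT: RT² = 12² + 12² − 2·12·12·cos(90°) = 288, so RT = 12·√2.
Step 2: By the inverse law of cosines on triangle BRT: cos(∠BRT) = (12² + (12·√2)² − 12²) / (2·12·12·√2) = 288/407.29 = 0.7071, so ∠BRT = 45°.

Therefore, the measure of angle ∠BRT = 45°.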